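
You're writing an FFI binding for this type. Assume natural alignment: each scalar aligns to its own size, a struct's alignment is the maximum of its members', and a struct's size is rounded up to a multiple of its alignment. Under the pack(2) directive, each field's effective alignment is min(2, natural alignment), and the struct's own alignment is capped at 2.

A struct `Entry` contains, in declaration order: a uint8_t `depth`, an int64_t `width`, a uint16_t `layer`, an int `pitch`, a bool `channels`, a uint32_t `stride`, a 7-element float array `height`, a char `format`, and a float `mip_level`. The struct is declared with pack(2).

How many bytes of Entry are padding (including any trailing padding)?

3

@0: depth [1B, align 1] → 1
+1 pad (align 2)
@2: width [8B, align 2] → 10
@10: layer [2B, align 2] → 12
@12: pitch [4B, align 2] → 16
@16: channels [1B, align 1] → 17
+1 pad (align 2)
@18: stride [4B, align 2] → 22
@22: height [28B, align 2] → 50
@50: format [1B, align 1] → 51
+1 pad (align 2)
@52: mip_level [4B, align 2] → 56
size 56, align 2
data bytes 53, size 56 → padding 3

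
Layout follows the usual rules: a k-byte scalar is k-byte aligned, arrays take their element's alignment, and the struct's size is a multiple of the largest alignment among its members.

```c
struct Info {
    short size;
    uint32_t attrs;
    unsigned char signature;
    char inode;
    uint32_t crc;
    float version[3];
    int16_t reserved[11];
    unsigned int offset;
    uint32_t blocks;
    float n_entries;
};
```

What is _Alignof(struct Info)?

member alignments: size=2, attrs=4, signature=1, inode=1, crc=4, version=4, reserved=2, offset=4, blocks=4, n_entries=4
max = 4

4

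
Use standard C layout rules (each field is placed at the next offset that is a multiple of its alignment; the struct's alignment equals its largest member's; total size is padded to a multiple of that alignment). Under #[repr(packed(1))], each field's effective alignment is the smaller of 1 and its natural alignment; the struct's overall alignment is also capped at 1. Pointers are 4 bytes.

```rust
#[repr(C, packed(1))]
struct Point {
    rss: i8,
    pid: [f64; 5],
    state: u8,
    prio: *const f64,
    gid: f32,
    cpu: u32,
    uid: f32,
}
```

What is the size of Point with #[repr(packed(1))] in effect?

@0: rss [1B, align 1] → 1
@1: pid [40B, align 1] → 41
@41: state [1B, align 1] → 42
@42: prio [4B, align 1] → 46
@46: gid [4B, align 1] → 50
@50: cpu [4B, align 1] → 54
@54: uid [4B, align 1] → 58
size 58, align 1

58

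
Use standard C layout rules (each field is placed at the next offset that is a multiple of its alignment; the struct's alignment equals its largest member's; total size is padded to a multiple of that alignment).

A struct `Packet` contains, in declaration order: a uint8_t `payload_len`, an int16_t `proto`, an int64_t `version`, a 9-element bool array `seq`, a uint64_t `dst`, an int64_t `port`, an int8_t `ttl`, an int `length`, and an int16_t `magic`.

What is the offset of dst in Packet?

0..1  payload_len  (1B, 1-aligned)
1..2  -- padding (1B)
2..4  proto  (2B, 2-aligned)
4..8  -- padding (4B)
8..16  version  (8B, 8-aligned)
16..25  seq  (9B, 1-aligned)
25..32  -- padding (7B)
32..40  dst  (8B, 8-aligned)

32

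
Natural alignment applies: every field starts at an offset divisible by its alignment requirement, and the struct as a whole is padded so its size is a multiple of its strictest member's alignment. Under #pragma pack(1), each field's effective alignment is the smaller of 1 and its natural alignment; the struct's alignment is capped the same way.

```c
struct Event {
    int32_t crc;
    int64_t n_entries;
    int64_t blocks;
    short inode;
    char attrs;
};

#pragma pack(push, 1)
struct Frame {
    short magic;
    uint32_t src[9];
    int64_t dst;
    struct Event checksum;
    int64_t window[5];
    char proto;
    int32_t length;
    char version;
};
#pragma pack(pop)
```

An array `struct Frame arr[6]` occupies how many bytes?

Event: crc at 0 (size 4, align 4) → ends 4; pad 4 to align 8 for n_entries; n_entries at 8 (size 8, align 8) → ends 16; blocks at 16 (size 8, align 8) → ends 24; inode at 24 (size 2, align 2) → ends 26; attrs at 26 (size 1, align 1) → ends 27; tail pad 5 to reach multiple of 8; total 32 bytes, alignment 8
magic at 0 (size 2, align 1) → ends 2
src at 2 (size 36, align 1) → ends 38
dst at 38 (size 8, align 1) → ends 46
checksum at 46 (size 32, align 1) → ends 78
window at 78 (size 40, align 1) → ends 118
proto at 118 (size 1, align 1) → ends 119
length at 119 (size 4, align 1) → ends 123
version at 123 (size 1, align 1) → ends 124
total 124 bytes, alignment 1
array of 6: 6 × 124 = 744

744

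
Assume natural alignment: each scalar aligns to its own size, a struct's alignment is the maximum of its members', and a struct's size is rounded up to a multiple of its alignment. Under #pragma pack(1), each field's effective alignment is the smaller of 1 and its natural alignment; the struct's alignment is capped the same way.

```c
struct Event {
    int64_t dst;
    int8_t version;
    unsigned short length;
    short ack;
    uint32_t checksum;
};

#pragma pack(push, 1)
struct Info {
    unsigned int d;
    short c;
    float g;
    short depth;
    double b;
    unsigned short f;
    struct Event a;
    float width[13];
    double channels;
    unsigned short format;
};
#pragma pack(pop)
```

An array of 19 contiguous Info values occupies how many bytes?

Event: dst at 0 (size 8, align 8) → ends 8; version at 8 (size 1, align 1) → ends 9; pad 1 to align 2 for length; length at 10 (size 2, align 2) → ends 12; ack at 12 (size 2, align 2) → ends 14; pad 2 to align 4 for checksum; checksum at 16 (size 4, align 4) → ends 20; tail pad 4 to reach multiple of 8; total 24 bytes, alignment 8
d at 0 (size 4, align 1) → ends 4
c at 4 (size 2, align 1) → ends 6
g at 6 (size 4, align 1) → ends 10
depth at 10 (size 2, align 1) → ends 12
b at 12 (size 8, align 1) → ends 20
f at 20 (size 2, align 1) → ends 22
a at 22 (size 24, align 1) → ends 46
width at 46 (size 52, align 1) → ends 98
channels at 98 (size 8, align 1) → ends 106
format at 106 (size 2, align 1) → ends 108
total 108 bytes, alignment 1
array of 19: 19 × 108 = 2052

2052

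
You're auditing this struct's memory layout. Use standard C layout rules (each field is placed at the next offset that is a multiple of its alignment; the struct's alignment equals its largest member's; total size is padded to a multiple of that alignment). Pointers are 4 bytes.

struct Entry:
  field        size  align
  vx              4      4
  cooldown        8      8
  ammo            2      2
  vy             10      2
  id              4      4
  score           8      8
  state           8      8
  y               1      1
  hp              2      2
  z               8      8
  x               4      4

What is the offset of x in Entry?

64

@0: vx [4B, align 4] → 4
+4 pad (align 8)
@8: cooldown [8B, align 8] → 16
@16: ammo [2B, align 2] → 18
@18: vy [10B, align 2] → 28
@28: id [4B, align 4] → 32
@32: score [8B, align 8] → 40
@40: state [8B, align 8] → 48
@48: y [1B, align 1] → 49
+1 pad (align 2)
@50: hp [2B, align 2] → 52
+4 pad (align 8)
@56: z [8B, align 8] → 64
@64: x [4B, align 4] → 68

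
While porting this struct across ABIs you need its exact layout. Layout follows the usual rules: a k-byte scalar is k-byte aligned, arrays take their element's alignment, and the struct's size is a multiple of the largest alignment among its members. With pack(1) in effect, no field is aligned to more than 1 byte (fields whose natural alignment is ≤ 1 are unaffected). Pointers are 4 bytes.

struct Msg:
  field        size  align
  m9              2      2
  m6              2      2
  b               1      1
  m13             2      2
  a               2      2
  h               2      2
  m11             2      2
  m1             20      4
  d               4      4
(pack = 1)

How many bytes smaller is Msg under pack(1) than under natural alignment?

3

natural layout:
  @0: m9 [2B, align 2] → 2
  @2: m6 [2B, align 2] → 4
  @4: b [1B, align 1] → 5
  +1 pad (align 2)
  @6: m13 [2B, align 2] → 8
  @8: a [2B, align 2] → 10
  @10: h [2B, align 2] → 12
  @12: m11 [2B, align 2] → 14
  +2 pad (align 4)
  @16: m1 [20B, align 4] → 36
  @36: d [4B, align 4] → 40
  size 40, align 4
packed(1) layout:
  @0: m9 [2B, align 1] → 2
  @2: m6 [2B, align 1] → 4
  @4: b [1B, align 1] → 5
  @5: m13 [2B, align 1] → 7
  @7: a [2B, align 1] → 9
  @9: h [2B, align 1] → 11
  @11: m11 [2B, align 1] → 13
  @13: m1 [20B, align 1] → 33
  @33: d [4B, align 1] → 37
  size 37, align 1
40 − 37 = 3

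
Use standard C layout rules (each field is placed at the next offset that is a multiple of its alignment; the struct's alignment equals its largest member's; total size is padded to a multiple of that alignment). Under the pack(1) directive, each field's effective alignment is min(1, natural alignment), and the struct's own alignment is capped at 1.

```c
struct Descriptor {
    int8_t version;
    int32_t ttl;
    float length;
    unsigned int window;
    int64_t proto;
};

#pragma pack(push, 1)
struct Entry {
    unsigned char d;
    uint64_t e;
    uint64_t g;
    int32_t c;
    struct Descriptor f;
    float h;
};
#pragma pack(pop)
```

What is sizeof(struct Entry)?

Descriptor: @0: version [1B, align 1] → 1; +3 pad (align 4); @4: ttl [4B, align 4] → 8; @8: length [4B, align 4] → 12; @12: window [4B, align 4] → 16; @16: proto [8B, align 8] → 24; size 24, align 8
@0: d [1B, align 1] → 1
@1: e [8B, align 1] → 9
@9: g [8B, align 1] → 17
@17: c [4B, align 1] → 21
@21: f [24B, align 1] → 45
@45: h [4B, align 1] → 49
size 49, align 1

49 bytes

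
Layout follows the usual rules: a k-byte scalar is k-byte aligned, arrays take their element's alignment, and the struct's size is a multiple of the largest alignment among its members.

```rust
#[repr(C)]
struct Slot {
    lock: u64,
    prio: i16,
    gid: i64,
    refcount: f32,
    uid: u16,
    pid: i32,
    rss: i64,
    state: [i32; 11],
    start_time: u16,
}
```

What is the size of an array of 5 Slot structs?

0..8  lock  (8B, 8-aligned)
8..10  prio  (2B, 2-aligned)
10..16  -- padding (6B)
16..24  gid  (8B, 8-aligned)
24..28  refcount  (4B, 4-aligned)
28..30  uid  (2B, 2-aligned)
30..32  -- padding (2B)
32..36  pid  (4B, 4-aligned)
36..40  -- padding (4B)
40..48  rss  (8B, 8-aligned)
48..92  state  (44B, 4-aligned)
92..94  start_time  (2B, 2-aligned)
94..96  -- tail padding (2B)
sizeof = 96, alignof = 8
array of 5: 5 × 96 = 480

480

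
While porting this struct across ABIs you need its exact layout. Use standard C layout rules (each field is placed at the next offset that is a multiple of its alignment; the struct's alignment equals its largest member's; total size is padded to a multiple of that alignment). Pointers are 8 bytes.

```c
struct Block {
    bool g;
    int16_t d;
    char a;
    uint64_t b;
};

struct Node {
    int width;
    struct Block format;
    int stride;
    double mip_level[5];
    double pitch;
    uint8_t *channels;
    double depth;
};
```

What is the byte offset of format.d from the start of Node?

Block: @0: g [1B, align 1] → 1; +1 pad (align 2); @2: d [2B, align 2] → 4; @4: a [1B, align 1] → 5; +3 pad (align 8); @8: b [8B, align 8] → 16; size 16, align 8
@0: width [4B, align 4] → 4
+4 pad (align 8)
@8: format [16B, align 8] → 24
within Block: d at 2
8 + 2 = 10

10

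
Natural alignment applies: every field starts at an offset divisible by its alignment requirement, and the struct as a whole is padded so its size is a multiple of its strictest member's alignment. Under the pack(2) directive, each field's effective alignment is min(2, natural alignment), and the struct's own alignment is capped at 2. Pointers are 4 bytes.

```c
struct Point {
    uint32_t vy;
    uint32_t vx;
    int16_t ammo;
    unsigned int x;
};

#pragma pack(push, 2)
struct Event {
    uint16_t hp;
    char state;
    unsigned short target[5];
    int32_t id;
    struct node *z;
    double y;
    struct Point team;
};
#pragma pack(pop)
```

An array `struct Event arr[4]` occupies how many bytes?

184

Point: @0: vy [4B, align 4] → 4; @4: vx [4B, align 4] → 8; @8: ammo [2B, align 2] → 10; +2 pad (align 4); @12: x [4B, align 4] → 16; size 16, align 4
@0: hp [2B, align 2] → 2
@2: state [1B, align 1] → 3
+1 pad (align 2)
@4: target [10B, align 2] → 14
@14: id [4B, align 2] → 18
@18: z [4B, align 2] → 22
@22: y [8B, align 2] → 30
@30: team [16B, align 2] → 46
size 46, align 2
array of 4: 4 × 46 = 184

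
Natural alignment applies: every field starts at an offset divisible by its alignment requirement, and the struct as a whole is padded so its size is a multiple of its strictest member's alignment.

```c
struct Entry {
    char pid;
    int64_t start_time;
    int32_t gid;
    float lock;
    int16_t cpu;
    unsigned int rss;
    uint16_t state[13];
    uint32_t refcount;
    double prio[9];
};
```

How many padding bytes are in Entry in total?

0..1  pid  (1B, 1-aligned)
1..8  -- padding (7B)
8..16  start_time  (8B, 8-aligned)
16..20  gid  (4B, 4-aligned)
20..24  lock  (4B, 4-aligned)
24..26  cpu  (2B, 2-aligned)
26..28  -- padding (2B)
28..32  rss  (4B, 4-aligned)
32..58  state  (26B, 2-aligned)
58..60  -- padding (2B)
60..64  refcount  (4B, 4-aligned)
64..136  prio  (72B, 8-aligned)
sizeof = 136, alignof = 8
data bytes 125, size 136 → padding 11

11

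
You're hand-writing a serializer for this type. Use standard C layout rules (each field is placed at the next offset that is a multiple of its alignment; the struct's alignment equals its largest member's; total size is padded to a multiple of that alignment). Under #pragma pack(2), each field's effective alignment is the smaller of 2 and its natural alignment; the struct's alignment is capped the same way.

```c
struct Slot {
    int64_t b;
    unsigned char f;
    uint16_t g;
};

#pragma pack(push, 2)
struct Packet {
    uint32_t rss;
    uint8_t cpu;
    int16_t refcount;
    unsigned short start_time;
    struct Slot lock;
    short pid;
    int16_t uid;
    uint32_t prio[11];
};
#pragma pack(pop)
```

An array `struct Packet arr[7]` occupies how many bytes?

Slot: @0: b [8B, align 8] → 8; @8: f [1B, align 1] → 9; +1 pad (align 2); @10: g [2B, align 2] → 12; +4 tail pad (align 8); size 16, align 8
@0: rss [4B, align 2] → 4
@4: cpu [1B, align 1] → 5
+1 pad (align 2)
@6: refcount [2B, align 2] → 8
@8: start_time [2B, align 2] → 10
@10: lock [16B, align 2] → 26
@26: pid [2B, align 2] → 28
@28: uid [2B, align 2] → 30
@30: prio [44B, align 2] → 74
size 74, align 2
array of 7: 7 × 74 = 518

518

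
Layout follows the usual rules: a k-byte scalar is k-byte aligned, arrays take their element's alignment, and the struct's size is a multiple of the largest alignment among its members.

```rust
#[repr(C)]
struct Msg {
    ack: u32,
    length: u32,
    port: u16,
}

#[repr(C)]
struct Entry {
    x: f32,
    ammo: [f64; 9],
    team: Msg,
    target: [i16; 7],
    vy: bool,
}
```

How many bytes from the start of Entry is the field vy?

Msg: ack at 0 (size 4, align 4) → ends 4; length at 4 (size 4, align 4) → ends 8; port at 8 (size 2, align 2) → ends 10; tail pad 2 to reach multiple of 4; total 12 bytes, alignment 4
x at 0 (size 4, align 4) → ends 4
pad 4 to align 8 for ammo
ammo at 8 (size 72, align 8) → ends 80
team at 80 (size 12, align 4) → ends 92
target at 92 (size 14, align 2) → ends 106
vy at 106 (size 1, align 1) → ends 107

106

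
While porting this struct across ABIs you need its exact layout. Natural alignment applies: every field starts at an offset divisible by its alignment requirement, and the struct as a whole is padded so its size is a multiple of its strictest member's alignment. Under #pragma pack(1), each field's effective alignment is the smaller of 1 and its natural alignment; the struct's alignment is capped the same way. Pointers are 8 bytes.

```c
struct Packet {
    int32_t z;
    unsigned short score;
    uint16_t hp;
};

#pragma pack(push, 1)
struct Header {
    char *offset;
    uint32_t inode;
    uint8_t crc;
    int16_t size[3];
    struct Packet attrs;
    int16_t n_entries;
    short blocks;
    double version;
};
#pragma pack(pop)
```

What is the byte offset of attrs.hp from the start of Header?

25

Packet: @0: z [4B, align 4] → 4; @4: score [2B, align 2] → 6; @6: hp [2B, align 2] → 8; size 8, align 4
@0: offset [8B, align 1] → 8
@8: inode [4B, align 1] → 12
@12: crc [1B, align 1] → 13
@13: size [6B, align 1] → 19
@19: attrs [8B, align 1] → 27
within Packet: hp at 6
19 + 6 = 25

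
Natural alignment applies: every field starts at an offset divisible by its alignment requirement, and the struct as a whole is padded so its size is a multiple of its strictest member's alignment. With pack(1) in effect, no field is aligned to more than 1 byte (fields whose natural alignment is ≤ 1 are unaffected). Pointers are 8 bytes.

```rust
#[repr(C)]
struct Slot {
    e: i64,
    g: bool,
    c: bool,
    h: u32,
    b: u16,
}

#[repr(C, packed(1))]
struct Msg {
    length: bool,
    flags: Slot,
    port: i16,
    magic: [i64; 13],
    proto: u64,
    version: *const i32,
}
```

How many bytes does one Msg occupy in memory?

Slot: 0..8  e  (8B, 8-aligned); 8..9  g  (1B, 1-aligned); 9..10  c  (1B, 1-aligned); 10..12  -- padding (2B); 12..16  h  (4B, 4-aligned); 16..18  b  (2B, 2-aligned); 18..24  -- tail padding (6B); sizeof = 24, alignof = 8
0..1  length  (1B, 1-aligned)
1..25  flags  (24B, 1-aligned)
25..27  port  (2B, 1-aligned)
27..131  magic  (104B, 1-aligned)
131..139  proto  (8B, 1-aligned)
139..147  version  (8B, 1-aligned)
sizeof = 147, alignof = 1

147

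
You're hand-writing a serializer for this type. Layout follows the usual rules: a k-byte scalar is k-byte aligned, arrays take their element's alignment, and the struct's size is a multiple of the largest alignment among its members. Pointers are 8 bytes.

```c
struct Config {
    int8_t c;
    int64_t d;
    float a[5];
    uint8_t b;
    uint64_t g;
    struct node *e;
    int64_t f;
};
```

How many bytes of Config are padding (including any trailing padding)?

@0: c [1B, align 1] → 1
+7 pad (align 8)
@8: d [8B, align 8] → 16
@16: a [20B, align 4] → 36
@36: b [1B, align 1] → 37
+3 pad (align 8)
@40: g [8B, align 8] → 48
@48: e [8B, align 8] → 56
@56: f [8B, align 8] → 64
size 64, align 8
data bytes 54, size 64 → padding 10

10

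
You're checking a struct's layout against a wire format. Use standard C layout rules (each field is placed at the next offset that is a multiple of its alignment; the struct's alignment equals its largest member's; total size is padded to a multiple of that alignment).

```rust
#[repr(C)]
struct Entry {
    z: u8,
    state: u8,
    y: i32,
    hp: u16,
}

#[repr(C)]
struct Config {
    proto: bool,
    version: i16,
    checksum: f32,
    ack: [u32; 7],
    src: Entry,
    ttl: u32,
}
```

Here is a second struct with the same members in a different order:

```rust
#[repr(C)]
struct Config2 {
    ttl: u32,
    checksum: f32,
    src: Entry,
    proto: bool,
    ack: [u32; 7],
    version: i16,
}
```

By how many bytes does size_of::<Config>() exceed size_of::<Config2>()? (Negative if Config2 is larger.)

-4

Entry: 0..1  z  (1B, 1-aligned); 1..2  state  (1B, 1-aligned); 2..4  -- padding (2B); 4..8  y  (4B, 4-aligned); 8..10  hp  (2B, 2-aligned); 10..12  -- tail padding (2B); sizeof = 12, alignof = 4
0..1  proto  (1B, 1-aligned)
1..2  -- padding (1B)
2..4  version  (2B, 2-aligned)
4..8  checksum  (4B, 4-aligned)
8..36  ack  (28B, 4-aligned)
36..48  src  (12B, 4-aligned)
48..52  ttl  (4B, 4-aligned)
sizeof = 52, alignof = 4
— Config2 —
0..4  ttl  (4B, 4-aligned)
4..8  checksum  (4B, 4-aligned)
8..20  src  (12B, 4-aligned)
20..21  proto  (1B, 1-aligned)
21..24  -- padding (3B)
24..52  ack  (28B, 4-aligned)
52..54  version  (2B, 2-aligned)
54..56  -- tail padding (2B)
sizeof = 56, alignof = 4
52 − 56 = -4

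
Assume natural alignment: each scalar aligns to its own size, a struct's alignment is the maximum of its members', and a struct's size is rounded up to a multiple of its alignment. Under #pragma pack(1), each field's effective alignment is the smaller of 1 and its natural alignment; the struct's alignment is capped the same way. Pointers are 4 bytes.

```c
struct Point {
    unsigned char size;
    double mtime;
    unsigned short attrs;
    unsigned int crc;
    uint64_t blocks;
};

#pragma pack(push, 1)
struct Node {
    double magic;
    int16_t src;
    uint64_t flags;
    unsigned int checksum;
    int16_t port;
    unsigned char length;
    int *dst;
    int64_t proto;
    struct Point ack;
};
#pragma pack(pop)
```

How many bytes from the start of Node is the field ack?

37

Point: @0: size [1B, align 1] → 1; +7 pad (align 8); @8: mtime [8B, align 8] → 16; @16: attrs [2B, align 2] → 18; +2 pad (align 4); @20: crc [4B, align 4] → 24; @24: blocks [8B, align 8] → 32; size 32, align 8
@0: magic [8B, align 1] → 8
@8: src [2B, align 1] → 10
@10: flags [8B, align 1] → 18
@18: checksum [4B, align 1] → 22
@22: port [2B, align 1] → 24
@24: length [1B, align 1] → 25
@25: dst [4B, align 1] → 29
@29: proto [8B, align 1] → 37
@37: ack [32B, align 1] → 69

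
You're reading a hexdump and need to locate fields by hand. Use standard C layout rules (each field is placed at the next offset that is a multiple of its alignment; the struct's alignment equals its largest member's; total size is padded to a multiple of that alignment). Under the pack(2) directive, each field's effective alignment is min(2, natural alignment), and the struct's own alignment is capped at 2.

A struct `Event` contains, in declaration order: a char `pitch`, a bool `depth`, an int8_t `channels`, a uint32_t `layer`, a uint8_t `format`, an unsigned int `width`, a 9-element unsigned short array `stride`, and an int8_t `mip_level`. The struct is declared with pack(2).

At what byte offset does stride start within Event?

14

@0: pitch [1B, align 1] → 1
@1: depth [1B, align 1] → 2
@2: channels [1B, align 1] → 3
+1 pad (align 2)
@4: layer [4B, align 2] → 8
@8: format [1B, align 1] → 9
+1 pad (align 2)
@10: width [4B, align 2] → 14
@14: stride [18B, align 2] → 32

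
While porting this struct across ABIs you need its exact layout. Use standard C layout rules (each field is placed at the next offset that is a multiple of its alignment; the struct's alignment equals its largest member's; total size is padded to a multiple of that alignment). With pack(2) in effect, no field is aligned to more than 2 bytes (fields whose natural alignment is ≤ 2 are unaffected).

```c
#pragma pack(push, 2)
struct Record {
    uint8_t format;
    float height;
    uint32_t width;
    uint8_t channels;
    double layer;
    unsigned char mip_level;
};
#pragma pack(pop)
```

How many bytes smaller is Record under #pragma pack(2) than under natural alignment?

10

natural layout:
  0..1  format  (1B, 1-aligned)
  1..4  -- padding (3B)
  4..8  height  (4B, 4-aligned)
  8..12  width  (4B, 4-aligned)
  12..13  channels  (1B, 1-aligned)
  13..16  -- padding (3B)
  16..24  layer  (8B, 8-aligned)
  24..25  mip_level  (1B, 1-aligned)
  25..32  -- tail padding (7B)
  sizeof = 32, alignof = 8
packed(2) layout:
  0..1  format  (1B, 1-aligned)
  1..2  -- padding (1B)
  2..6  height  (4B, 2-aligned)
  6..10  width  (4B, 2-aligned)
  10..11  channels  (1B, 1-aligned)
  11..12  -- padding (1B)
  12..20  layer  (8B, 2-aligned)
  20..21  mip_level  (1B, 1-aligned)
  21..22  -- tail padding (1B)
  sizeof = 22, alignof = 2
32 − 22 = 10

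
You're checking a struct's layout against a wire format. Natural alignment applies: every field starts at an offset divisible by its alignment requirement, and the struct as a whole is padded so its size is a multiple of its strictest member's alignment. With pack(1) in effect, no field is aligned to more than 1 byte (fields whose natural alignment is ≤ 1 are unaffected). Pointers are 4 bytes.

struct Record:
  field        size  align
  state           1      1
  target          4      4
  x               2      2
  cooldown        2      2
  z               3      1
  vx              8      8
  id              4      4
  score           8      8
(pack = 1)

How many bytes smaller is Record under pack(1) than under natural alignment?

natural layout:
  @0: state [1B, align 1] → 1
  +3 pad (align 4)
  @4: target [4B, align 4] → 8
  @8: x [2B, align 2] → 10
  @10: cooldown [2B, align 2] → 12
  @12: z [3B, align 1] → 15
  +1 pad (align 8)
  @16: vx [8B, align 8] → 24
  @24: id [4B, align 4] → 28
  +4 pad (align 8)
  @32: score [8B, align 8] → 40
  size 40, align 8
packed(1) layout:
  @0: state [1B, align 1] → 1
  @1: target [4B, align 1] → 5
  @5: x [2B, align 1] → 7
  @7: cooldown [2B, align 1] → 9
  @9: z [3B, align 1] → 12
  @12: vx [8B, align 1] → 20
  @20: id [4B, align 1] → 24
  @24: score [8B, align 1] → 32
  size 32, align 1
40 − 32 = 8

8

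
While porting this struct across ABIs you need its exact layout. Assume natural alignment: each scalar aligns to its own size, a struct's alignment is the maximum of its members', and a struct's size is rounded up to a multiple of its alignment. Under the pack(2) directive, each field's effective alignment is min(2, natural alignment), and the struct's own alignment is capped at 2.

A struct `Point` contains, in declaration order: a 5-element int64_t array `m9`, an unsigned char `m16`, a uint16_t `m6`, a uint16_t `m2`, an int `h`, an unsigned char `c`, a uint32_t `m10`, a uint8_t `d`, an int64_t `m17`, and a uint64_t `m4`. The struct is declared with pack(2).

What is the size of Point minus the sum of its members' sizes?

0..40  m9  (40B, 2-aligned)
40..41  m16  (1B, 1-aligned)
41..42  -- padding (1B)
42..44  m6  (2B, 2-aligned)
44..46  m2  (2B, 2-aligned)
46..50  h  (4B, 2-aligned)
50..51  c  (1B, 1-aligned)
51..52  -- padding (1B)
52..56  m10  (4B, 2-aligned)
56..57  d  (1B, 1-aligned)
57..58  -- padding (1B)
58..66  m17  (8B, 2-aligned)
66..74  m4  (8B, 2-aligned)
sizeof = 74, alignof = 2
data bytes 71, size 74 → padding 3

3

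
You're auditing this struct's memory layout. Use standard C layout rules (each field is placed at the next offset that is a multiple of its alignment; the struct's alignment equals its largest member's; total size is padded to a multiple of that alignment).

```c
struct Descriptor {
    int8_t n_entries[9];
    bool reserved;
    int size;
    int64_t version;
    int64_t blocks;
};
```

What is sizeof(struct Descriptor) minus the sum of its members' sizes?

2

n_entries at 0 (size 9, align 1) → ends 9
reserved at 9 (size 1, align 1) → ends 10
pad 2 to align 4 for size
size at 12 (size 4, align 4) → ends 16
version at 16 (size 8, align 8) → ends 24
blocks at 24 (size 8, align 8) → ends 32
total 32 bytes, alignment 8
data bytes 30, size 32 → padding 2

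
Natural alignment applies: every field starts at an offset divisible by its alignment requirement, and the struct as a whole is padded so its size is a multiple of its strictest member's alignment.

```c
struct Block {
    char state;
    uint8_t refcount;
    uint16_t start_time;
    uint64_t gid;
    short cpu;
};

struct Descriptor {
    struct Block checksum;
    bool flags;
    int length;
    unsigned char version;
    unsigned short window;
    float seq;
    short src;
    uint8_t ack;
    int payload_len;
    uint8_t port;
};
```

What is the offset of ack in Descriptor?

Block: @0: state [1B, align 1] → 1; @1: refcount [1B, align 1] → 2; @2: start_time [2B, align 2] → 4; +4 pad (align 8); @8: gid [8B, align 8] → 16; @16: cpu [2B, align 2] → 18; +6 tail pad (align 8); size 24, align 8
@0: checksum [24B, align 8] → 24
@24: flags [1B, align 1] → 25
+3 pad (align 4)
@28: length [4B, align 4] → 32
@32: version [1B, align 1] → 33
+1 pad (align 2)
@34: window [2B, align 2] → 36
@36: seq [4B, align 4] → 40
@40: src [2B, align 2] → 42
@42: ack [1B, align 1] → 43

42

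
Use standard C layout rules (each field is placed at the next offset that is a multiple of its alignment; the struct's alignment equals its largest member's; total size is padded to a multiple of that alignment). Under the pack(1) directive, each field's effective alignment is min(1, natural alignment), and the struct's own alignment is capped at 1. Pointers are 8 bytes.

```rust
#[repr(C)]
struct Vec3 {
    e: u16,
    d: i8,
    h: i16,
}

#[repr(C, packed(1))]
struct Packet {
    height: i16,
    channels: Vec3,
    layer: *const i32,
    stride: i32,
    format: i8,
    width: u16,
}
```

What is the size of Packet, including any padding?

23 bytes

Vec3: 0..2  e  (2B, 2-aligned); 2..3  d  (1B, 1-aligned); 3..4  -- padding (1B); 4..6  h  (2B, 2-aligned); sizeof = 6, alignof = 2
0..2  height  (2B, 1-aligned)
2..8  channels  (6B, 1-aligned)
8..16  layer  (8B, 1-aligned)
16..20  stride  (4B, 1-aligned)
20..21  format  (1B, 1-aligned)
21..23  width  (2B, 1-aligned)
sizeof = 23, alignof = 1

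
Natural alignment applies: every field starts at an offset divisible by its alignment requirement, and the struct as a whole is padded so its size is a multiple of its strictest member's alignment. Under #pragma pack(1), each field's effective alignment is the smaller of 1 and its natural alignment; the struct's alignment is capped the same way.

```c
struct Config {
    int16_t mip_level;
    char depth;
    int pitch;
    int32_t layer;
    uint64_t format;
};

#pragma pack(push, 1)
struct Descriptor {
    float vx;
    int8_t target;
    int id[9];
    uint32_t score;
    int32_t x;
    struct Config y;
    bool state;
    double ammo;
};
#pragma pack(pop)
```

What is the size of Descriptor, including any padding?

82

Config: @0: mip_level [2B, align 2] → 2; @2: depth [1B, align 1] → 3; +1 pad (align 4); @4: pitch [4B, align 4] → 8; @8: layer [4B, align 4] → 12; +4 pad (align 8); @16: format [8B, align 8] → 24; size 24, align 8
@0: vx [4B, align 1] → 4
@4: target [1B, align 1] → 5
@5: id [36B, align 1] → 41
@41: score [4B, align 1] → 45
@45: x [4B, align 1] → 49
@49: y [24B, align 1] → 73
@73: state [1B, align 1] → 74
@74: ammo [8B, align 1] → 82
size 82, align 1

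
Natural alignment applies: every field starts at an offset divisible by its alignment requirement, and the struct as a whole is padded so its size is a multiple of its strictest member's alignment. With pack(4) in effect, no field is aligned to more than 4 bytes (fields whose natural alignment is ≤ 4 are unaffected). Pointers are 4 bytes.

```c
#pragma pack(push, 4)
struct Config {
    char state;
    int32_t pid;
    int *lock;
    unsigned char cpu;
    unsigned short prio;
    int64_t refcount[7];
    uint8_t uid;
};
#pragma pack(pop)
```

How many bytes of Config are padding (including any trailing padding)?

7

@0: state [1B, align 1] → 1
+3 pad (align 4)
@4: pid [4B, align 4] → 8
@8: lock [4B, align 4] → 12
@12: cpu [1B, align 1] → 13
+1 pad (align 2)
@14: prio [2B, align 2] → 16
@16: refcount [56B, align 4] → 72
@72: uid [1B, align 1] → 73
+3 tail pad (align 4)
size 76, align 4
data bytes 69, size 76 → padding 7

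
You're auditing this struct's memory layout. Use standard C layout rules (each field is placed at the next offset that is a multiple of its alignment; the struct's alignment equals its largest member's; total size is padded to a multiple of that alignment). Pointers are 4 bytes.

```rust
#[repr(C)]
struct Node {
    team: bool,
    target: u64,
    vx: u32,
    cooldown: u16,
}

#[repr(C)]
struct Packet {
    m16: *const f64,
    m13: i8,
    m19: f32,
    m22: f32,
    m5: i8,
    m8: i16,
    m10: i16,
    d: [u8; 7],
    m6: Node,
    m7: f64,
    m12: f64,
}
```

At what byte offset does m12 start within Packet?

Node: 0..1  team  (1B, 1-aligned); 1..8  -- padding (7B); 8..16  target  (8B, 8-aligned); 16..20  vx  (4B, 4-aligned); 20..22  cooldown  (2B, 2-aligned); 22..24  -- tail padding (2B); sizeof = 24, alignof = 8
0..4  m16  (4B, 4-aligned)
4..5  m13  (1B, 1-aligned)
5..8  -- padding (3B)
8..12  m19  (4B, 4-aligned)
12..16  m22  (4B, 4-aligned)
16..17  m5  (1B, 1-aligned)
17..18  -- padding (1B)
18..20  m8  (2B, 2-aligned)
20..22  m10  (2B, 2-aligned)
22..29  d  (7B, 1-aligned)
29..32  -- padding (3B)
32..56  m6  (24B, 8-aligned)
56..64  m7  (8B, 8-aligned)
64..72  m12  (8B, 8-aligned)

64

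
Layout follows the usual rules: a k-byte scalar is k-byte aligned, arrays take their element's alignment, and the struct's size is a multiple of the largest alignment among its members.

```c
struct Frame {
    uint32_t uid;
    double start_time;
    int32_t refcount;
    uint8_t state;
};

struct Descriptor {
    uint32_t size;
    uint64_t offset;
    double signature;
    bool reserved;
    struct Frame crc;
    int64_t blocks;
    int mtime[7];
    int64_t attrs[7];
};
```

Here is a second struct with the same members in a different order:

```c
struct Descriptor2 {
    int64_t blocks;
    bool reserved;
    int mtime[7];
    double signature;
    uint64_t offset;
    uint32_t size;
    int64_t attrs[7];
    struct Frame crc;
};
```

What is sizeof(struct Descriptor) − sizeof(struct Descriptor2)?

Frame: 0..4  uid  (4B, 4-aligned); 4..8  -- padding (4B); 8..16  start_time  (8B, 8-aligned); 16..20  refcount  (4B, 4-aligned); 20..21  state  (1B, 1-aligned); 21..24  -- tail padding (3B); sizeof = 24, alignof = 8
0..4  size  (4B, 4-aligned)
4..8  -- padding (4B)
8..16  offset  (8B, 8-aligned)
16..24  signature  (8B, 8-aligned)
24..25  reserved  (1B, 1-aligned)
25..32  -- padding (7B)
32..56  crc  (24B, 8-aligned)
56..64  blocks  (8B, 8-aligned)
64..92  mtime  (28B, 4-aligned)
92..96  -- padding (4B)
96..152  attrs  (56B, 8-aligned)
sizeof = 152, alignof = 8
— Descriptor2 —
0..8  blocks  (8B, 8-aligned)
8..9  reserved  (1B, 1-aligned)
9..12  -- padding (3B)
12..40  mtime  (28B, 4-aligned)
40..48  signature  (8B, 8-aligned)
48..56  offset  (8B, 8-aligned)
56..60  size  (4B, 4-aligned)
60..64  -- padding (4B)
64..120  attrs  (56B, 8-aligned)
120..144  crc  (24B, 8-aligned)
sizeof = 144, alignof = 8
152 − 144 = 8

8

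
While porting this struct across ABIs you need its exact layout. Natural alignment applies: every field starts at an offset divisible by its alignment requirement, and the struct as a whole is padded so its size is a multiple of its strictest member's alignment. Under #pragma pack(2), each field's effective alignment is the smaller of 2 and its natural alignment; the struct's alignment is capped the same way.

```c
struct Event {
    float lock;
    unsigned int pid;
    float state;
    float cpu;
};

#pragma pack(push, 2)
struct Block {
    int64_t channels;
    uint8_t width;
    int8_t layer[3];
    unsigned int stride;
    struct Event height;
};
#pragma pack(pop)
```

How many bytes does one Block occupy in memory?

Event: lock at 0 (size 4, align 4) → ends 4; pid at 4 (size 4, align 4) → ends 8; state at 8 (size 4, align 4) → ends 12; cpu at 12 (size 4, align 4) → ends 16; total 16 bytes, alignment 4
channels at 0 (size 8, align 2) → ends 8
width at 8 (size 1, align 1) → ends 9
layer at 9 (size 3, align 1) → ends 12
stride at 12 (size 4, align 2) → ends 16
height at 16 (size 16, align 2) → ends 32
total 32 bytes, alignment 2

32 bytes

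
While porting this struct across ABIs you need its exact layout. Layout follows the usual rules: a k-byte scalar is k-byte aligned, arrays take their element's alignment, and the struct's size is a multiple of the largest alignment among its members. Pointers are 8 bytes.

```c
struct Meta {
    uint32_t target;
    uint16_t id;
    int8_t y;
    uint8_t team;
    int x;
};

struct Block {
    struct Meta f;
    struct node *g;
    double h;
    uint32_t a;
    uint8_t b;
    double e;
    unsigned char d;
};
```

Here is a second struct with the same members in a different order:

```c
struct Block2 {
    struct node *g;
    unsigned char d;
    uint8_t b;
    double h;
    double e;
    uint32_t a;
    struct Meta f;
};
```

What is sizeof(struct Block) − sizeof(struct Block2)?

8

Meta: 0..4  target  (4B, 4-aligned); 4..6  id  (2B, 2-aligned); 6..7  y  (1B, 1-aligned); 7..8  team  (1B, 1-aligned); 8..12  x  (4B, 4-aligned); sizeof = 12, alignof = 4
0..12  f  (12B, 4-aligned)
12..16  -- padding (4B)
16..24  g  (8B, 8-aligned)
24..32  h  (8B, 8-aligned)
32..36  a  (4B, 4-aligned)
36..37  b  (1B, 1-aligned)
37..40  -- padding (3B)
40..48  e  (8B, 8-aligned)
48..49  d  (1B, 1-aligned)
49..56  -- tail padding (7B)
sizeof = 56, alignof = 8
— Block2 —
0..8  g  (8B, 8-aligned)
8..9  d  (1B, 1-aligned)
9..10  b  (1B, 1-aligned)
10..16  -- padding (6B)
16..24  h  (8B, 8-aligned)
24..32  e  (8B, 8-aligned)
32..36  a  (4B, 4-aligned)
36..48  f  (12B, 4-aligned)
sizeof = 48, alignof = 8
56 − 48 = 8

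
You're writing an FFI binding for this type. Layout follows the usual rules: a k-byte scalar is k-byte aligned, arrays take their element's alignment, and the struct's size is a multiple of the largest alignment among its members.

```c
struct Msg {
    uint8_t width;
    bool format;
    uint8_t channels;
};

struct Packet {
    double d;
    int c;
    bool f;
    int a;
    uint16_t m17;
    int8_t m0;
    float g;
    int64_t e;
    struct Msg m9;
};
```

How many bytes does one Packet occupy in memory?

48 bytes

Msg: @0: width [1B, align 1] → 1; @1: format [1B, align 1] → 2; @2: channels [1B, align 1] → 3; size 3, align 1
@0: d [8B, align 8] → 8
@8: c [4B, align 4] → 12
@12: f [1B, align 1] → 13
+3 pad (align 4)
@16: a [4B, align 4] → 20
@20: m17 [2B, align 2] → 22
@22: m0 [1B, align 1] → 23
+1 pad (align 4)
@24: g [4B, align 4] → 28
+4 pad (align 8)
@32: e [8B, align 8] → 40
@40: m9 [3B, align 1] → 43
+5 tail pad (align 8)
size 48, align 8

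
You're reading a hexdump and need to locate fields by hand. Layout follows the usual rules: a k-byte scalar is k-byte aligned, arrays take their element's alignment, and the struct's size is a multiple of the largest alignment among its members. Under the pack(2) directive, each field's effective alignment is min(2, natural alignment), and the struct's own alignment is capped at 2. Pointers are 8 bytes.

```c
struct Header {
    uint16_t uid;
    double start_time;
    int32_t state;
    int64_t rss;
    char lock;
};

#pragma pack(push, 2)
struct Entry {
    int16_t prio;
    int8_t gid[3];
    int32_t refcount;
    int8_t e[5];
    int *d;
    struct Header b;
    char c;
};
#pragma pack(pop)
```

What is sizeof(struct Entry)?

Header: 0..2  uid  (2B, 2-aligned); 2..8  -- padding (6B); 8..16  start_time  (8B, 8-aligned); 16..20  state  (4B, 4-aligned); 20..24  -- padding (4B); 24..32  rss  (8B, 8-aligned); 32..33  lock  (1B, 1-aligned); 33..40  -- tail padding (7B); sizeof = 40, alignof = 8
0..2  prio  (2B, 2-aligned)
2..5  gid  (3B, 1-aligned)
5..6  -- padding (1B)
6..10  refcount  (4B, 2-aligned)
10..15  e  (5B, 1-aligned)
15..16  -- padding (1B)
16..24  d  (8B, 2-aligned)
24..64  b  (40B, 2-aligned)
64..65  c  (1B, 1-aligned)
65..66  -- tail padding (1B)
sizeof = 66, alignof = 2

66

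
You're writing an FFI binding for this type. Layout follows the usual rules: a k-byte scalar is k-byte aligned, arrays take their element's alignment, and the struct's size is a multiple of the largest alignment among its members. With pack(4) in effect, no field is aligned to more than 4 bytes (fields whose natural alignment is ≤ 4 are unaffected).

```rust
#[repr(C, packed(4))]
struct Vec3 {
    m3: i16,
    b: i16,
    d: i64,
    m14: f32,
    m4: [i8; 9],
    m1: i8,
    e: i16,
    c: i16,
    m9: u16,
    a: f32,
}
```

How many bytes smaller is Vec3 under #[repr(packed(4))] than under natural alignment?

4

natural layout:
  0..2  m3  (2B, 2-aligned)
  2..4  b  (2B, 2-aligned)
  4..8  -- padding (4B)
  8..16  d  (8B, 8-aligned)
  16..20  m14  (4B, 4-aligned)
  20..29  m4  (9B, 1-aligned)
  29..30  m1  (1B, 1-aligned)
  30..32  e  (2B, 2-aligned)
  32..34  c  (2B, 2-aligned)
  34..36  m9  (2B, 2-aligned)
  36..40  a  (4B, 4-aligned)
  sizeof = 40, alignof = 8
packed(4) layout:
  0..2  m3  (2B, 2-aligned)
  2..4  b  (2B, 2-aligned)
  4..12  d  (8B, 4-aligned)
  12..16  m14  (4B, 4-aligned)
  16..25  m4  (9B, 1-aligned)
  25..26  m1  (1B, 1-aligned)
  26..28  e  (2B, 2-aligned)
  28..30  c  (2B, 2-aligned)
  30..32  m9  (2B, 2-aligned)
  32..36  a  (4B, 4-aligned)
  sizeof = 36, alignof = 4
40 − 36 = 4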